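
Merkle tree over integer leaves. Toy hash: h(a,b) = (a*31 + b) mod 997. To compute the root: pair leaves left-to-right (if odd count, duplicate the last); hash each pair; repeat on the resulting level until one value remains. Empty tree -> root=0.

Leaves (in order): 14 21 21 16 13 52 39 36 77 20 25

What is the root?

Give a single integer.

L0: [14, 21, 21, 16, 13, 52, 39, 36, 77, 20, 25]
L1: h(14,21)=(14*31+21)%997=455 h(21,16)=(21*31+16)%997=667 h(13,52)=(13*31+52)%997=455 h(39,36)=(39*31+36)%997=248 h(77,20)=(77*31+20)%997=413 h(25,25)=(25*31+25)%997=800 -> [455, 667, 455, 248, 413, 800]
L2: h(455,667)=(455*31+667)%997=814 h(455,248)=(455*31+248)%997=395 h(413,800)=(413*31+800)%997=642 -> [814, 395, 642]
L3: h(814,395)=(814*31+395)%997=704 h(642,642)=(642*31+642)%997=604 -> [704, 604]
L4: h(704,604)=(704*31+604)%997=494 -> [494]

Answer: 494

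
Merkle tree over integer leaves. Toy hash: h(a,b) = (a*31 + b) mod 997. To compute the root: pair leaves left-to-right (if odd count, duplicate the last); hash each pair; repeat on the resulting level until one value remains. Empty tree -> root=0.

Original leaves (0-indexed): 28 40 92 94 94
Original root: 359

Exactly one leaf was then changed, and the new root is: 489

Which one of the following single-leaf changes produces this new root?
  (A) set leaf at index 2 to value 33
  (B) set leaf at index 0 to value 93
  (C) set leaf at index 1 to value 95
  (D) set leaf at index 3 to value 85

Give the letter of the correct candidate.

Answer: A

Derivation:
Original leaves: [28, 40, 92, 94, 94]
Target new root: 489
Try each candidate change and compute the resulting root:
Candidate A: set leaf[2] = 33 -> leaves = [28, 40, 33, 94, 94]
  L0: [28, 40, 33, 94, 94]
  L1: h(28,40)=(28*31+40)%997=908 h(33,94)=(33*31+94)%997=120 h(94,94)=(94*31+94)%997=17 -> [908, 120, 17]
  L2: h(908,120)=(908*31+120)%997=352 h(17,17)=(17*31+17)%997=544 -> [352, 544]
  L3: h(352,544)=(352*31+544)%997=489 -> [489]
  root = 489 == target 489  ** MATCH **
Candidate B: set leaf[0] = 93 -> leaves = [93, 40, 92, 94, 94]
  L0: [93, 40, 92, 94, 94]
  L1: h(93,40)=(93*31+40)%997=929 h(92,94)=(92*31+94)%997=952 h(94,94)=(94*31+94)%997=17 -> [929, 952, 17]
  L2: h(929,952)=(929*31+952)%997=838 h(17,17)=(17*31+17)%997=544 -> [838, 544]
  L3: h(838,544)=(838*31+544)%997=600 -> [600]
  root = 600 != target 489
Candidate C: set leaf[1] = 95 -> leaves = [28, 95, 92, 94, 94]
  L0: [28, 95, 92, 94, 94]
  L1: h(28,95)=(28*31+95)%997=963 h(92,94)=(92*31+94)%997=952 h(94,94)=(94*31+94)%997=17 -> [963, 952, 17]
  L2: h(963,952)=(963*31+952)%997=895 h(17,17)=(17*31+17)%997=544 -> [895, 544]
  L3: h(895,544)=(895*31+544)%997=373 -> [373]
  root = 373 != target 489
Candidate D: set leaf[3] = 85 -> leaves = [28, 40, 92, 85, 94]
  L0: [28, 40, 92, 85, 94]
  L1: h(28,40)=(28*31+40)%997=908 h(92,85)=(92*31+85)%997=943 h(94,94)=(94*31+94)%997=17 -> [908, 943, 17]
  L2: h(908,943)=(908*31+943)%997=178 h(17,17)=(17*31+17)%997=544 -> [178, 544]
  L3: h(178,544)=(178*31+544)%997=80 -> [80]
  root = 80 != target 489
Candidate A produces the target root.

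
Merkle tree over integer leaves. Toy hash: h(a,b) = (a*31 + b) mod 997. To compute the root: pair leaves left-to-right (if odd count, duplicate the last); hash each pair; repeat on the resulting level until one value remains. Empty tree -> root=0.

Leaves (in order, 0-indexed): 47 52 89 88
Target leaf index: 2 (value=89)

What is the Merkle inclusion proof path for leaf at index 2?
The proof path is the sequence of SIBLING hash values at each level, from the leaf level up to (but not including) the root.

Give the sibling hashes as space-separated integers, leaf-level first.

Answer: 88 512

Derivation:
L0 (leaves): [47, 52, 89, 88], target index=2
L1: h(47,52)=(47*31+52)%997=512 [pair 0] h(89,88)=(89*31+88)%997=853 [pair 1] -> [512, 853]
  Sibling for proof at L0: 88
L2: h(512,853)=(512*31+853)%997=773 [pair 0] -> [773]
  Sibling for proof at L1: 512
Root: 773
Proof path (sibling hashes from leaf to root): [88, 512]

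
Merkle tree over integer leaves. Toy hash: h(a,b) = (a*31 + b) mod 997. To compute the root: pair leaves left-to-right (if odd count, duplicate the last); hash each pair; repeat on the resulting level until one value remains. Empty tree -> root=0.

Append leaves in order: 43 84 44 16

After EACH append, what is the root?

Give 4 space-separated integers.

Answer: 43 420 470 442

Derivation:
After append 43 (leaves=[43]):
  L0: [43]
  root=43
After append 84 (leaves=[43, 84]):
  L0: [43, 84]
  L1: h(43,84)=(43*31+84)%997=420 -> [420]
  root=420
After append 44 (leaves=[43, 84, 44]):
  L0: [43, 84, 44]
  L1: h(43,84)=(43*31+84)%997=420 h(44,44)=(44*31+44)%997=411 -> [420, 411]
  L2: h(420,411)=(420*31+411)%997=470 -> [470]
  root=470
After append 16 (leaves=[43, 84, 44, 16]):
  L0: [43, 84, 44, 16]
  L1: h(43,84)=(43*31+84)%997=420 h(44,16)=(44*31+16)%997=383 -> [420, 383]
  L2: h(420,383)=(420*31+383)%997=442 -> [442]
  root=442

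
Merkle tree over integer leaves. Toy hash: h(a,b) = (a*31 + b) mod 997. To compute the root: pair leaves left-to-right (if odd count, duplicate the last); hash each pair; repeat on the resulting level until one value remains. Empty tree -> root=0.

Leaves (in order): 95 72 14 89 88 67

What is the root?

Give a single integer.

Answer: 32

Derivation:
L0: [95, 72, 14, 89, 88, 67]
L1: h(95,72)=(95*31+72)%997=26 h(14,89)=(14*31+89)%997=523 h(88,67)=(88*31+67)%997=801 -> [26, 523, 801]
L2: h(26,523)=(26*31+523)%997=332 h(801,801)=(801*31+801)%997=707 -> [332, 707]
L3: h(332,707)=(332*31+707)%997=32 -> [32]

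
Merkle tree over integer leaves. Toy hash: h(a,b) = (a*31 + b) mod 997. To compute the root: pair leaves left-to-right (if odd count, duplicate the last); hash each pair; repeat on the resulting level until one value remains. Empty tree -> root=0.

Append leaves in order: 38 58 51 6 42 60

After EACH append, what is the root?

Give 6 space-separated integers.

Answer: 38 239 68 23 850 429

Derivation:
After append 38 (leaves=[38]):
  L0: [38]
  root=38
After append 58 (leaves=[38, 58]):
  L0: [38, 58]
  L1: h(38,58)=(38*31+58)%997=239 -> [239]
  root=239
After append 51 (leaves=[38, 58, 51]):
  L0: [38, 58, 51]
  L1: h(38,58)=(38*31+58)%997=239 h(51,51)=(51*31+51)%997=635 -> [239, 635]
  L2: h(239,635)=(239*31+635)%997=68 -> [68]
  root=68
After append 6 (leaves=[38, 58, 51, 6]):
  L0: [38, 58, 51, 6]
  L1: h(38,58)=(38*31+58)%997=239 h(51,6)=(51*31+6)%997=590 -> [239, 590]
  L2: h(239,590)=(239*31+590)%997=23 -> [23]
  root=23
After append 42 (leaves=[38, 58, 51, 6, 42]):
  L0: [38, 58, 51, 6, 42]
  L1: h(38,58)=(38*31+58)%997=239 h(51,6)=(51*31+6)%997=590 h(42,42)=(42*31+42)%997=347 -> [239, 590, 347]
  L2: h(239,590)=(239*31+590)%997=23 h(347,347)=(347*31+347)%997=137 -> [23, 137]
  L3: h(23,137)=(23*31+137)%997=850 -> [850]
  root=850
After append 60 (leaves=[38, 58, 51, 6, 42, 60]):
  L0: [38, 58, 51, 6, 42, 60]
  L1: h(38,58)=(38*31+58)%997=239 h(51,6)=(51*31+6)%997=590 h(42,60)=(42*31+60)%997=365 -> [239, 590, 365]
  L2: h(239,590)=(239*31+590)%997=23 h(365,365)=(365*31+365)%997=713 -> [23, 713]
  L3: h(23,713)=(23*31+713)%997=429 -> [429]
  root=429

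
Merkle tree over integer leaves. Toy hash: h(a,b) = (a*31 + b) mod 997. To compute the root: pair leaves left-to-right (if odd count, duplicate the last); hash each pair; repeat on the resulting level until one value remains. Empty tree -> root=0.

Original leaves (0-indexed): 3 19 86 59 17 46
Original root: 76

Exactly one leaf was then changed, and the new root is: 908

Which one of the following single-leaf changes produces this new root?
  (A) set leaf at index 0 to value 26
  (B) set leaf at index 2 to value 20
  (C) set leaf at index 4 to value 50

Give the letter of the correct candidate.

Original leaves: [3, 19, 86, 59, 17, 46]
Target new root: 908
Try each candidate change and compute the resulting root:
Candidate A: set leaf[0] = 26 -> leaves = [26, 19, 86, 59, 17, 46]
  L0: [26, 19, 86, 59, 17, 46]
  L1: h(26,19)=(26*31+19)%997=825 h(86,59)=(86*31+59)%997=731 h(17,46)=(17*31+46)%997=573 -> [825, 731, 573]
  L2: h(825,731)=(825*31+731)%997=384 h(573,573)=(573*31+573)%997=390 -> [384, 390]
  L3: h(384,390)=(384*31+390)%997=330 -> [330]
  root = 330 != target 908
Candidate B: set leaf[2] = 20 -> leaves = [3, 19, 20, 59, 17, 46]
  L0: [3, 19, 20, 59, 17, 46]
  L1: h(3,19)=(3*31+19)%997=112 h(20,59)=(20*31+59)%997=679 h(17,46)=(17*31+46)%997=573 -> [112, 679, 573]
  L2: h(112,679)=(112*31+679)%997=163 h(573,573)=(573*31+573)%997=390 -> [163, 390]
  L3: h(163,390)=(163*31+390)%997=458 -> [458]
  root = 458 != target 908
Candidate C: set leaf[4] = 50 -> leaves = [3, 19, 86, 59, 50, 46]
  L0: [3, 19, 86, 59, 50, 46]
  L1: h(3,19)=(3*31+19)%997=112 h(86,59)=(86*31+59)%997=731 h(50,46)=(50*31+46)%997=599 -> [112, 731, 599]
  L2: h(112,731)=(112*31+731)%997=215 h(599,599)=(599*31+599)%997=225 -> [215, 225]
  L3: h(215,225)=(215*31+225)%997=908 -> [908]
  root = 908 == target 908  ** MATCH **
Candidate C produces the target root.

Answer: C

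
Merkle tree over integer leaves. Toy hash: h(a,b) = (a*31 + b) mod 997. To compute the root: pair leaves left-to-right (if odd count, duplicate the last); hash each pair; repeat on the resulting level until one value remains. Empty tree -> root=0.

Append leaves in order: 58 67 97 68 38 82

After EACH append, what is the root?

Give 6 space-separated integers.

Answer: 58 868 102 73 298 709

Derivation:
After append 58 (leaves=[58]):
  L0: [58]
  root=58
After append 67 (leaves=[58, 67]):
  L0: [58, 67]
  L1: h(58,67)=(58*31+67)%997=868 -> [868]
  root=868
After append 97 (leaves=[58, 67, 97]):
  L0: [58, 67, 97]
  L1: h(58,67)=(58*31+67)%997=868 h(97,97)=(97*31+97)%997=113 -> [868, 113]
  L2: h(868,113)=(868*31+113)%997=102 -> [102]
  root=102
After append 68 (leaves=[58, 67, 97, 68]):
  L0: [58, 67, 97, 68]
  L1: h(58,67)=(58*31+67)%997=868 h(97,68)=(97*31+68)%997=84 -> [868, 84]
  L2: h(868,84)=(868*31+84)%997=73 -> [73]
  root=73
After append 38 (leaves=[58, 67, 97, 68, 38]):
  L0: [58, 67, 97, 68, 38]
  L1: h(58,67)=(58*31+67)%997=868 h(97,68)=(97*31+68)%997=84 h(38,38)=(38*31+38)%997=219 -> [868, 84, 219]
  L2: h(868,84)=(868*31+84)%997=73 h(219,219)=(219*31+219)%997=29 -> [73, 29]
  L3: h(73,29)=(73*31+29)%997=298 -> [298]
  root=298
After append 82 (leaves=[58, 67, 97, 68, 38, 82]):
  L0: [58, 67, 97, 68, 38, 82]
  L1: h(58,67)=(58*31+67)%997=868 h(97,68)=(97*31+68)%997=84 h(38,82)=(38*31+82)%997=263 -> [868, 84, 263]
  L2: h(868,84)=(868*31+84)%997=73 h(263,263)=(263*31+263)%997=440 -> [73, 440]
  L3: h(73,440)=(73*31+440)%997=709 -> [709]
  root=709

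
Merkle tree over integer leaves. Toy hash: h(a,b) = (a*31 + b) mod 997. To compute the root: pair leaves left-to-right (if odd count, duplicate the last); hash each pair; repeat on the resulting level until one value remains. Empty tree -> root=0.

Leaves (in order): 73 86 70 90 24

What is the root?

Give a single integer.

Answer: 102

Derivation:
L0: [73, 86, 70, 90, 24]
L1: h(73,86)=(73*31+86)%997=355 h(70,90)=(70*31+90)%997=266 h(24,24)=(24*31+24)%997=768 -> [355, 266, 768]
L2: h(355,266)=(355*31+266)%997=304 h(768,768)=(768*31+768)%997=648 -> [304, 648]
L3: h(304,648)=(304*31+648)%997=102 -> [102]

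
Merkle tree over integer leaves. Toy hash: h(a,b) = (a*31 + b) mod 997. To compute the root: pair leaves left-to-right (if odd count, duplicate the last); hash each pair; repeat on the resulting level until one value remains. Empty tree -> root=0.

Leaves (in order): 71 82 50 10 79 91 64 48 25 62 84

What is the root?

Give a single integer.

Answer: 718

Derivation:
L0: [71, 82, 50, 10, 79, 91, 64, 48, 25, 62, 84]
L1: h(71,82)=(71*31+82)%997=289 h(50,10)=(50*31+10)%997=563 h(79,91)=(79*31+91)%997=546 h(64,48)=(64*31+48)%997=38 h(25,62)=(25*31+62)%997=837 h(84,84)=(84*31+84)%997=694 -> [289, 563, 546, 38, 837, 694]
L2: h(289,563)=(289*31+563)%997=549 h(546,38)=(546*31+38)%997=15 h(837,694)=(837*31+694)%997=719 -> [549, 15, 719]
L3: h(549,15)=(549*31+15)%997=85 h(719,719)=(719*31+719)%997=77 -> [85, 77]
L4: h(85,77)=(85*31+77)%997=718 -> [718]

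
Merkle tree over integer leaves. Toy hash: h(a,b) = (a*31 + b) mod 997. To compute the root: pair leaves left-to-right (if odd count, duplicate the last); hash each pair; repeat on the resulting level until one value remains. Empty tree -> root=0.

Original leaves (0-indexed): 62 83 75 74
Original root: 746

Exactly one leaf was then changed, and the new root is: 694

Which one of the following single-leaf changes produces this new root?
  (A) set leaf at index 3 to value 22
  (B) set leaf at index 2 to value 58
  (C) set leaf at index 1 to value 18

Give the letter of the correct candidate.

Original leaves: [62, 83, 75, 74]
Target new root: 694
Try each candidate change and compute the resulting root:
Candidate A: set leaf[3] = 22 -> leaves = [62, 83, 75, 22]
  L0: [62, 83, 75, 22]
  L1: h(62,83)=(62*31+83)%997=11 h(75,22)=(75*31+22)%997=353 -> [11, 353]
  L2: h(11,353)=(11*31+353)%997=694 -> [694]
  root = 694 == target 694  ** MATCH **
Candidate B: set leaf[2] = 58 -> leaves = [62, 83, 58, 74]
  L0: [62, 83, 58, 74]
  L1: h(62,83)=(62*31+83)%997=11 h(58,74)=(58*31+74)%997=875 -> [11, 875]
  L2: h(11,875)=(11*31+875)%997=219 -> [219]
  root = 219 != target 694
Candidate C: set leaf[1] = 18 -> leaves = [62, 18, 75, 74]
  L0: [62, 18, 75, 74]
  L1: h(62,18)=(62*31+18)%997=943 h(75,74)=(75*31+74)%997=405 -> [943, 405]
  L2: h(943,405)=(943*31+405)%997=725 -> [725]
  root = 725 != target 694
Candidate A produces the target root.

Answer: A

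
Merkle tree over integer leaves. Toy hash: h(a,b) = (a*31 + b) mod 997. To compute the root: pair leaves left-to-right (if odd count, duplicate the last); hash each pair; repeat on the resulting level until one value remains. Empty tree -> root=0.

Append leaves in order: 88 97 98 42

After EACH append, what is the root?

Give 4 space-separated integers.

Answer: 88 831 981 925

Derivation:
After append 88 (leaves=[88]):
  L0: [88]
  root=88
After append 97 (leaves=[88, 97]):
  L0: [88, 97]
  L1: h(88,97)=(88*31+97)%997=831 -> [831]
  root=831
After append 98 (leaves=[88, 97, 98]):
  L0: [88, 97, 98]
  L1: h(88,97)=(88*31+97)%997=831 h(98,98)=(98*31+98)%997=145 -> [831, 145]
  L2: h(831,145)=(831*31+145)%997=981 -> [981]
  root=981
After append 42 (leaves=[88, 97, 98, 42]):
  L0: [88, 97, 98, 42]
  L1: h(88,97)=(88*31+97)%997=831 h(98,42)=(98*31+42)%997=89 -> [831, 89]
  L2: h(831,89)=(831*31+89)%997=925 -> [925]
  root=925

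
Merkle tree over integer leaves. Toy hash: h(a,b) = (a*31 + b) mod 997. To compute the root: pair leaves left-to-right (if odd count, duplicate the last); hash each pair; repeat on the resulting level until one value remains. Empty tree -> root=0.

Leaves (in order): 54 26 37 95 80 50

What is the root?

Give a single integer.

L0: [54, 26, 37, 95, 80, 50]
L1: h(54,26)=(54*31+26)%997=703 h(37,95)=(37*31+95)%997=245 h(80,50)=(80*31+50)%997=536 -> [703, 245, 536]
L2: h(703,245)=(703*31+245)%997=104 h(536,536)=(536*31+536)%997=203 -> [104, 203]
L3: h(104,203)=(104*31+203)%997=436 -> [436]

Answer: 436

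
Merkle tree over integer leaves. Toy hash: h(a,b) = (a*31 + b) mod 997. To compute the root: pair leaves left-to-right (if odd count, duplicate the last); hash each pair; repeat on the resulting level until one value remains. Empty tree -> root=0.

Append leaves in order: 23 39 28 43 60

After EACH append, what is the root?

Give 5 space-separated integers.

Answer: 23 752 280 295 795

Derivation:
After append 23 (leaves=[23]):
  L0: [23]
  root=23
After append 39 (leaves=[23, 39]):
  L0: [23, 39]
  L1: h(23,39)=(23*31+39)%997=752 -> [752]
  root=752
After append 28 (leaves=[23, 39, 28]):
  L0: [23, 39, 28]
  L1: h(23,39)=(23*31+39)%997=752 h(28,28)=(28*31+28)%997=896 -> [752, 896]
  L2: h(752,896)=(752*31+896)%997=280 -> [280]
  root=280
After append 43 (leaves=[23, 39, 28, 43]):
  L0: [23, 39, 28, 43]
  L1: h(23,39)=(23*31+39)%997=752 h(28,43)=(28*31+43)%997=911 -> [752, 911]
  L2: h(752,911)=(752*31+911)%997=295 -> [295]
  root=295
After append 60 (leaves=[23, 39, 28, 43, 60]):
  L0: [23, 39, 28, 43, 60]
  L1: h(23,39)=(23*31+39)%997=752 h(28,43)=(28*31+43)%997=911 h(60,60)=(60*31+60)%997=923 -> [752, 911, 923]
  L2: h(752,911)=(752*31+911)%997=295 h(923,923)=(923*31+923)%997=623 -> [295, 623]
  L3: h(295,623)=(295*31+623)%997=795 -> [795]
  root=795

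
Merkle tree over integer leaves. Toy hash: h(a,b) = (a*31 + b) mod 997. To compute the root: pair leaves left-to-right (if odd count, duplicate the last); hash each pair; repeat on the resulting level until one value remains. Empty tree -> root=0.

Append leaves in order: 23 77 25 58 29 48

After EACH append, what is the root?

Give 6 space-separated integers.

After append 23 (leaves=[23]):
  L0: [23]
  root=23
After append 77 (leaves=[23, 77]):
  L0: [23, 77]
  L1: h(23,77)=(23*31+77)%997=790 -> [790]
  root=790
After append 25 (leaves=[23, 77, 25]):
  L0: [23, 77, 25]
  L1: h(23,77)=(23*31+77)%997=790 h(25,25)=(25*31+25)%997=800 -> [790, 800]
  L2: h(790,800)=(790*31+800)%997=365 -> [365]
  root=365
After append 58 (leaves=[23, 77, 25, 58]):
  L0: [23, 77, 25, 58]
  L1: h(23,77)=(23*31+77)%997=790 h(25,58)=(25*31+58)%997=833 -> [790, 833]
  L2: h(790,833)=(790*31+833)%997=398 -> [398]
  root=398
After append 29 (leaves=[23, 77, 25, 58, 29]):
  L0: [23, 77, 25, 58, 29]
  L1: h(23,77)=(23*31+77)%997=790 h(25,58)=(25*31+58)%997=833 h(29,29)=(29*31+29)%997=928 -> [790, 833, 928]
  L2: h(790,833)=(790*31+833)%997=398 h(928,928)=(928*31+928)%997=783 -> [398, 783]
  L3: h(398,783)=(398*31+783)%997=160 -> [160]
  root=160
After append 48 (leaves=[23, 77, 25, 58, 29, 48]):
  L0: [23, 77, 25, 58, 29, 48]
  L1: h(23,77)=(23*31+77)%997=790 h(25,58)=(25*31+58)%997=833 h(29,48)=(29*31+48)%997=947 -> [790, 833, 947]
  L2: h(790,833)=(790*31+833)%997=398 h(947,947)=(947*31+947)%997=394 -> [398, 394]
  L3: h(398,394)=(398*31+394)%997=768 -> [768]
  root=768

Answer: 23 790 365 398 160 768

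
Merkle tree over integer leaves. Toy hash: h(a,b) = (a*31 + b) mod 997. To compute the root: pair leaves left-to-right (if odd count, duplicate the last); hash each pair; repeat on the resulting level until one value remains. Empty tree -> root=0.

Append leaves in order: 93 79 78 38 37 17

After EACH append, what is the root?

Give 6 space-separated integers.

After append 93 (leaves=[93]):
  L0: [93]
  root=93
After append 79 (leaves=[93, 79]):
  L0: [93, 79]
  L1: h(93,79)=(93*31+79)%997=968 -> [968]
  root=968
After append 78 (leaves=[93, 79, 78]):
  L0: [93, 79, 78]
  L1: h(93,79)=(93*31+79)%997=968 h(78,78)=(78*31+78)%997=502 -> [968, 502]
  L2: h(968,502)=(968*31+502)%997=600 -> [600]
  root=600
After append 38 (leaves=[93, 79, 78, 38]):
  L0: [93, 79, 78, 38]
  L1: h(93,79)=(93*31+79)%997=968 h(78,38)=(78*31+38)%997=462 -> [968, 462]
  L2: h(968,462)=(968*31+462)%997=560 -> [560]
  root=560
After append 37 (leaves=[93, 79, 78, 38, 37]):
  L0: [93, 79, 78, 38, 37]
  L1: h(93,79)=(93*31+79)%997=968 h(78,38)=(78*31+38)%997=462 h(37,37)=(37*31+37)%997=187 -> [968, 462, 187]
  L2: h(968,462)=(968*31+462)%997=560 h(187,187)=(187*31+187)%997=2 -> [560, 2]
  L3: h(560,2)=(560*31+2)%997=413 -> [413]
  root=413
After append 17 (leaves=[93, 79, 78, 38, 37, 17]):
  L0: [93, 79, 78, 38, 37, 17]
  L1: h(93,79)=(93*31+79)%997=968 h(78,38)=(78*31+38)%997=462 h(37,17)=(37*31+17)%997=167 -> [968, 462, 167]
  L2: h(968,462)=(968*31+462)%997=560 h(167,167)=(167*31+167)%997=359 -> [560, 359]
  L3: h(560,359)=(560*31+359)%997=770 -> [770]
  root=770

Answer: 93 968 600 560 413 770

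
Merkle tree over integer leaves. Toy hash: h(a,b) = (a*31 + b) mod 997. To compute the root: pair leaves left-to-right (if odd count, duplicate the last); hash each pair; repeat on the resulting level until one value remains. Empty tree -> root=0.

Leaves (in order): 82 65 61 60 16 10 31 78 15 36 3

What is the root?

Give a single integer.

L0: [82, 65, 61, 60, 16, 10, 31, 78, 15, 36, 3]
L1: h(82,65)=(82*31+65)%997=613 h(61,60)=(61*31+60)%997=954 h(16,10)=(16*31+10)%997=506 h(31,78)=(31*31+78)%997=42 h(15,36)=(15*31+36)%997=501 h(3,3)=(3*31+3)%997=96 -> [613, 954, 506, 42, 501, 96]
L2: h(613,954)=(613*31+954)%997=17 h(506,42)=(506*31+42)%997=773 h(501,96)=(501*31+96)%997=672 -> [17, 773, 672]
L3: h(17,773)=(17*31+773)%997=303 h(672,672)=(672*31+672)%997=567 -> [303, 567]
L4: h(303,567)=(303*31+567)%997=987 -> [987]

Answer: 987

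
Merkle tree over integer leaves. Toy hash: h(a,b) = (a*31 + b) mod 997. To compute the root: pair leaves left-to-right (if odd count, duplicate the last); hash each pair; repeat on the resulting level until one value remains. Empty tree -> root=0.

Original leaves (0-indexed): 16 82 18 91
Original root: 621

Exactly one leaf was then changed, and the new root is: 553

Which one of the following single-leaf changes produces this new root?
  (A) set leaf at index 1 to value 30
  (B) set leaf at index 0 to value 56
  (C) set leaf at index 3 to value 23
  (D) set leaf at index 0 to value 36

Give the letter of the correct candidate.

Answer: C

Derivation:
Original leaves: [16, 82, 18, 91]
Target new root: 553
Try each candidate change and compute the resulting root:
Candidate A: set leaf[1] = 30 -> leaves = [16, 30, 18, 91]
  L0: [16, 30, 18, 91]
  L1: h(16,30)=(16*31+30)%997=526 h(18,91)=(18*31+91)%997=649 -> [526, 649]
  L2: h(526,649)=(526*31+649)%997=6 -> [6]
  root = 6 != target 553
Candidate B: set leaf[0] = 56 -> leaves = [56, 82, 18, 91]
  L0: [56, 82, 18, 91]
  L1: h(56,82)=(56*31+82)%997=821 h(18,91)=(18*31+91)%997=649 -> [821, 649]
  L2: h(821,649)=(821*31+649)%997=178 -> [178]
  root = 178 != target 553
Candidate C: set leaf[3] = 23 -> leaves = [16, 82, 18, 23]
  L0: [16, 82, 18, 23]
  L1: h(16,82)=(16*31+82)%997=578 h(18,23)=(18*31+23)%997=581 -> [578, 581]
  L2: h(578,581)=(578*31+581)%997=553 -> [553]
  root = 553 == target 553  ** MATCH **
Candidate D: set leaf[0] = 36 -> leaves = [36, 82, 18, 91]
  L0: [36, 82, 18, 91]
  L1: h(36,82)=(36*31+82)%997=201 h(18,91)=(18*31+91)%997=649 -> [201, 649]
  L2: h(201,649)=(201*31+649)%997=898 -> [898]
  root = 898 != target 553
Candidate C produces the target root.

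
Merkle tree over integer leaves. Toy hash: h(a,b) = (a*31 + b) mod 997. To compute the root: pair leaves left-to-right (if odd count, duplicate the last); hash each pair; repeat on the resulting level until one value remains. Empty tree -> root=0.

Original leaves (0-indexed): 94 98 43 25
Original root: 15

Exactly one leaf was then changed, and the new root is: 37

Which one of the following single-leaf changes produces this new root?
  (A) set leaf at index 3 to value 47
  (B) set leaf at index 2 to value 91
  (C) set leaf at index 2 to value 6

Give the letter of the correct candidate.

Answer: A

Derivation:
Original leaves: [94, 98, 43, 25]
Target new root: 37
Try each candidate change and compute the resulting root:
Candidate A: set leaf[3] = 47 -> leaves = [94, 98, 43, 47]
  L0: [94, 98, 43, 47]
  L1: h(94,98)=(94*31+98)%997=21 h(43,47)=(43*31+47)%997=383 -> [21, 383]
  L2: h(21,383)=(21*31+383)%997=37 -> [37]
  root = 37 == target 37  ** MATCH **
Candidate B: set leaf[2] = 91 -> leaves = [94, 98, 91, 25]
  L0: [94, 98, 91, 25]
  L1: h(94,98)=(94*31+98)%997=21 h(91,25)=(91*31+25)%997=852 -> [21, 852]
  L2: h(21,852)=(21*31+852)%997=506 -> [506]
  root = 506 != target 37
Candidate C: set leaf[2] = 6 -> leaves = [94, 98, 6, 25]
  L0: [94, 98, 6, 25]
  L1: h(94,98)=(94*31+98)%997=21 h(6,25)=(6*31+25)%997=211 -> [21, 211]
  L2: h(21,211)=(21*31+211)%997=862 -> [862]
  root = 862 != target 37
Candidate A produces the target root.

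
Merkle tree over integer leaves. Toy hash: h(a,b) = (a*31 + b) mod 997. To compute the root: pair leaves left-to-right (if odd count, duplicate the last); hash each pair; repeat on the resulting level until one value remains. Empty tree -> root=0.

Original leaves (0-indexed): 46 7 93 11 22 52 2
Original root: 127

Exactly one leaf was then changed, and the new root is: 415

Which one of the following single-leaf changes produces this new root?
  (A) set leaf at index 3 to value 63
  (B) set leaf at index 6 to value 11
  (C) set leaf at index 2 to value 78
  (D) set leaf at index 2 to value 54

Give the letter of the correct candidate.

Original leaves: [46, 7, 93, 11, 22, 52, 2]
Target new root: 415
Try each candidate change and compute the resulting root:
Candidate A: set leaf[3] = 63 -> leaves = [46, 7, 93, 63, 22, 52, 2]
  L0: [46, 7, 93, 63, 22, 52, 2]
  L1: h(46,7)=(46*31+7)%997=436 h(93,63)=(93*31+63)%997=952 h(22,52)=(22*31+52)%997=734 h(2,2)=(2*31+2)%997=64 -> [436, 952, 734, 64]
  L2: h(436,952)=(436*31+952)%997=510 h(734,64)=(734*31+64)%997=884 -> [510, 884]
  L3: h(510,884)=(510*31+884)%997=742 -> [742]
  root = 742 != target 415
Candidate B: set leaf[6] = 11 -> leaves = [46, 7, 93, 11, 22, 52, 11]
  L0: [46, 7, 93, 11, 22, 52, 11]
  L1: h(46,7)=(46*31+7)%997=436 h(93,11)=(93*31+11)%997=900 h(22,52)=(22*31+52)%997=734 h(11,11)=(11*31+11)%997=352 -> [436, 900, 734, 352]
  L2: h(436,900)=(436*31+900)%997=458 h(734,352)=(734*31+352)%997=175 -> [458, 175]
  L3: h(458,175)=(458*31+175)%997=415 -> [415]
  root = 415 == target 415  ** MATCH **
Candidate C: set leaf[2] = 78 -> leaves = [46, 7, 78, 11, 22, 52, 2]
  L0: [46, 7, 78, 11, 22, 52, 2]
  L1: h(46,7)=(46*31+7)%997=436 h(78,11)=(78*31+11)%997=435 h(22,52)=(22*31+52)%997=734 h(2,2)=(2*31+2)%997=64 -> [436, 435, 734, 64]
  L2: h(436,435)=(436*31+435)%997=990 h(734,64)=(734*31+64)%997=884 -> [990, 884]
  L3: h(990,884)=(990*31+884)%997=667 -> [667]
  root = 667 != target 415
Candidate D: set leaf[2] = 54 -> leaves = [46, 7, 54, 11, 22, 52, 2]
  L0: [46, 7, 54, 11, 22, 52, 2]
  L1: h(46,7)=(46*31+7)%997=436 h(54,11)=(54*31+11)%997=688 h(22,52)=(22*31+52)%997=734 h(2,2)=(2*31+2)%997=64 -> [436, 688, 734, 64]
  L2: h(436,688)=(436*31+688)%997=246 h(734,64)=(734*31+64)%997=884 -> [246, 884]
  L3: h(246,884)=(246*31+884)%997=534 -> [534]
  root = 534 != target 415
Candidate B produces the target root.

Answer: B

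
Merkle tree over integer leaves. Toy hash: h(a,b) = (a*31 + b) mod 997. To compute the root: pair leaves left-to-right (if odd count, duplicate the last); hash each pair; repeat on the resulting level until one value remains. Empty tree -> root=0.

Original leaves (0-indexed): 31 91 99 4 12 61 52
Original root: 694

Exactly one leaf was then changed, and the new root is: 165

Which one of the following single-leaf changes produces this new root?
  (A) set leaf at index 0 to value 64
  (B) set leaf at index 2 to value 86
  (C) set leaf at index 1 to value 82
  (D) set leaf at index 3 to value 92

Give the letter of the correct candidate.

Original leaves: [31, 91, 99, 4, 12, 61, 52]
Target new root: 165
Try each candidate change and compute the resulting root:
Candidate A: set leaf[0] = 64 -> leaves = [64, 91, 99, 4, 12, 61, 52]
  L0: [64, 91, 99, 4, 12, 61, 52]
  L1: h(64,91)=(64*31+91)%997=81 h(99,4)=(99*31+4)%997=82 h(12,61)=(12*31+61)%997=433 h(52,52)=(52*31+52)%997=667 -> [81, 82, 433, 667]
  L2: h(81,82)=(81*31+82)%997=599 h(433,667)=(433*31+667)%997=132 -> [599, 132]
  L3: h(599,132)=(599*31+132)%997=755 -> [755]
  root = 755 != target 165
Candidate B: set leaf[2] = 86 -> leaves = [31, 91, 86, 4, 12, 61, 52]
  L0: [31, 91, 86, 4, 12, 61, 52]
  L1: h(31,91)=(31*31+91)%997=55 h(86,4)=(86*31+4)%997=676 h(12,61)=(12*31+61)%997=433 h(52,52)=(52*31+52)%997=667 -> [55, 676, 433, 667]
  L2: h(55,676)=(55*31+676)%997=387 h(433,667)=(433*31+667)%997=132 -> [387, 132]
  L3: h(387,132)=(387*31+132)%997=165 -> [165]
  root = 165 == target 165  ** MATCH **
Candidate C: set leaf[1] = 82 -> leaves = [31, 82, 99, 4, 12, 61, 52]
  L0: [31, 82, 99, 4, 12, 61, 52]
  L1: h(31,82)=(31*31+82)%997=46 h(99,4)=(99*31+4)%997=82 h(12,61)=(12*31+61)%997=433 h(52,52)=(52*31+52)%997=667 -> [46, 82, 433, 667]
  L2: h(46,82)=(46*31+82)%997=511 h(433,667)=(433*31+667)%997=132 -> [511, 132]
  L3: h(511,132)=(511*31+132)%997=21 -> [21]
  root = 21 != target 165
Candidate D: set leaf[3] = 92 -> leaves = [31, 91, 99, 92, 12, 61, 52]
  L0: [31, 91, 99, 92, 12, 61, 52]
  L1: h(31,91)=(31*31+91)%997=55 h(99,92)=(99*31+92)%997=170 h(12,61)=(12*31+61)%997=433 h(52,52)=(52*31+52)%997=667 -> [55, 170, 433, 667]
  L2: h(55,170)=(55*31+170)%997=878 h(433,667)=(433*31+667)%997=132 -> [878, 132]
  L3: h(878,132)=(878*31+132)%997=431 -> [431]
  root = 431 != target 165
Candidate B produces the target root.

Answer: B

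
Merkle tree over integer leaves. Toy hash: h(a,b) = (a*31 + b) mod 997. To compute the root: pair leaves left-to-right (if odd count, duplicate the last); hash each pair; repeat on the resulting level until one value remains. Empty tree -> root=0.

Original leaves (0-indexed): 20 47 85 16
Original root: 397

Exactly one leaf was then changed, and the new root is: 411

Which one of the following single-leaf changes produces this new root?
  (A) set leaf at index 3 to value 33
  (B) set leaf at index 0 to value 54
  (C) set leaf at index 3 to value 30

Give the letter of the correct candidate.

Original leaves: [20, 47, 85, 16]
Target new root: 411
Try each candidate change and compute the resulting root:
Candidate A: set leaf[3] = 33 -> leaves = [20, 47, 85, 33]
  L0: [20, 47, 85, 33]
  L1: h(20,47)=(20*31+47)%997=667 h(85,33)=(85*31+33)%997=674 -> [667, 674]
  L2: h(667,674)=(667*31+674)%997=414 -> [414]
  root = 414 != target 411
Candidate B: set leaf[0] = 54 -> leaves = [54, 47, 85, 16]
  L0: [54, 47, 85, 16]
  L1: h(54,47)=(54*31+47)%997=724 h(85,16)=(85*31+16)%997=657 -> [724, 657]
  L2: h(724,657)=(724*31+657)%997=170 -> [170]
  root = 170 != target 411
Candidate C: set leaf[3] = 30 -> leaves = [20, 47, 85, 30]
  L0: [20, 47, 85, 30]
  L1: h(20,47)=(20*31+47)%997=667 h(85,30)=(85*31+30)%997=671 -> [667, 671]
  L2: h(667,671)=(667*31+671)%997=411 -> [411]
  root = 411 == target 411  ** MATCH **
Candidate C produces the target root.

Answer: C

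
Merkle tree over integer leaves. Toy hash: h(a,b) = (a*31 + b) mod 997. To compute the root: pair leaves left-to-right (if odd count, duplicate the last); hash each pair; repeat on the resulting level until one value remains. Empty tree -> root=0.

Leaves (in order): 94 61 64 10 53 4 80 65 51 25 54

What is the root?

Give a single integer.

L0: [94, 61, 64, 10, 53, 4, 80, 65, 51, 25, 54]
L1: h(94,61)=(94*31+61)%997=981 h(64,10)=(64*31+10)%997=0 h(53,4)=(53*31+4)%997=650 h(80,65)=(80*31+65)%997=551 h(51,25)=(51*31+25)%997=609 h(54,54)=(54*31+54)%997=731 -> [981, 0, 650, 551, 609, 731]
L2: h(981,0)=(981*31+0)%997=501 h(650,551)=(650*31+551)%997=761 h(609,731)=(609*31+731)%997=667 -> [501, 761, 667]
L3: h(501,761)=(501*31+761)%997=340 h(667,667)=(667*31+667)%997=407 -> [340, 407]
L4: h(340,407)=(340*31+407)%997=977 -> [977]

Answer: 977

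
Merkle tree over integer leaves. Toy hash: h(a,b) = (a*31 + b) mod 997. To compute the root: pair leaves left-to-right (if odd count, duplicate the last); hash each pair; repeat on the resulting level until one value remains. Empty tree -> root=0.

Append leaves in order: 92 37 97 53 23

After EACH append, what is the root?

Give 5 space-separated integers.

After append 92 (leaves=[92]):
  L0: [92]
  root=92
After append 37 (leaves=[92, 37]):
  L0: [92, 37]
  L1: h(92,37)=(92*31+37)%997=895 -> [895]
  root=895
After append 97 (leaves=[92, 37, 97]):
  L0: [92, 37, 97]
  L1: h(92,37)=(92*31+37)%997=895 h(97,97)=(97*31+97)%997=113 -> [895, 113]
  L2: h(895,113)=(895*31+113)%997=939 -> [939]
  root=939
After append 53 (leaves=[92, 37, 97, 53]):
  L0: [92, 37, 97, 53]
  L1: h(92,37)=(92*31+37)%997=895 h(97,53)=(97*31+53)%997=69 -> [895, 69]
  L2: h(895,69)=(895*31+69)%997=895 -> [895]
  root=895
After append 23 (leaves=[92, 37, 97, 53, 23]):
  L0: [92, 37, 97, 53, 23]
  L1: h(92,37)=(92*31+37)%997=895 h(97,53)=(97*31+53)%997=69 h(23,23)=(23*31+23)%997=736 -> [895, 69, 736]
  L2: h(895,69)=(895*31+69)%997=895 h(736,736)=(736*31+736)%997=621 -> [895, 621]
  L3: h(895,621)=(895*31+621)%997=450 -> [450]
  root=450

Answer: 92 895 939 895 450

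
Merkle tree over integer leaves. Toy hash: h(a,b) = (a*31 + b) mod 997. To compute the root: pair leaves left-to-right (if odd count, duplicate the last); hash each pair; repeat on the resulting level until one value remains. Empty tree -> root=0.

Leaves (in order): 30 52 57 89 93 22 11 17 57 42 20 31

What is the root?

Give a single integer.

Answer: 830

Derivation:
L0: [30, 52, 57, 89, 93, 22, 11, 17, 57, 42, 20, 31]
L1: h(30,52)=(30*31+52)%997=982 h(57,89)=(57*31+89)%997=859 h(93,22)=(93*31+22)%997=911 h(11,17)=(11*31+17)%997=358 h(57,42)=(57*31+42)%997=812 h(20,31)=(20*31+31)%997=651 -> [982, 859, 911, 358, 812, 651]
L2: h(982,859)=(982*31+859)%997=394 h(911,358)=(911*31+358)%997=683 h(812,651)=(812*31+651)%997=898 -> [394, 683, 898]
L3: h(394,683)=(394*31+683)%997=933 h(898,898)=(898*31+898)%997=820 -> [933, 820]
L4: h(933,820)=(933*31+820)%997=830 -> [830]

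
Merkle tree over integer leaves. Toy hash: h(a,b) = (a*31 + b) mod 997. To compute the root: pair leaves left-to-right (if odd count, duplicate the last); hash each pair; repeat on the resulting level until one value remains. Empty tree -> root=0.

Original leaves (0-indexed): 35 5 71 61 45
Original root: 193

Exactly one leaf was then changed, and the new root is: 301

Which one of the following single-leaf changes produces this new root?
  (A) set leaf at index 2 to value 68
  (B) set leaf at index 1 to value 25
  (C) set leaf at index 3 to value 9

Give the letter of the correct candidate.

Original leaves: [35, 5, 71, 61, 45]
Target new root: 301
Try each candidate change and compute the resulting root:
Candidate A: set leaf[2] = 68 -> leaves = [35, 5, 68, 61, 45]
  L0: [35, 5, 68, 61, 45]
  L1: h(35,5)=(35*31+5)%997=93 h(68,61)=(68*31+61)%997=175 h(45,45)=(45*31+45)%997=443 -> [93, 175, 443]
  L2: h(93,175)=(93*31+175)%997=67 h(443,443)=(443*31+443)%997=218 -> [67, 218]
  L3: h(67,218)=(67*31+218)%997=301 -> [301]
  root = 301 == target 301  ** MATCH **
Candidate B: set leaf[1] = 25 -> leaves = [35, 25, 71, 61, 45]
  L0: [35, 25, 71, 61, 45]
  L1: h(35,25)=(35*31+25)%997=113 h(71,61)=(71*31+61)%997=268 h(45,45)=(45*31+45)%997=443 -> [113, 268, 443]
  L2: h(113,268)=(113*31+268)%997=780 h(443,443)=(443*31+443)%997=218 -> [780, 218]
  L3: h(780,218)=(780*31+218)%997=470 -> [470]
  root = 470 != target 301
Candidate C: set leaf[3] = 9 -> leaves = [35, 5, 71, 9, 45]
  L0: [35, 5, 71, 9, 45]
  L1: h(35,5)=(35*31+5)%997=93 h(71,9)=(71*31+9)%997=216 h(45,45)=(45*31+45)%997=443 -> [93, 216, 443]
  L2: h(93,216)=(93*31+216)%997=108 h(443,443)=(443*31+443)%997=218 -> [108, 218]
  L3: h(108,218)=(108*31+218)%997=575 -> [575]
  root = 575 != target 301
Candidate A produces the target root.

Answer: A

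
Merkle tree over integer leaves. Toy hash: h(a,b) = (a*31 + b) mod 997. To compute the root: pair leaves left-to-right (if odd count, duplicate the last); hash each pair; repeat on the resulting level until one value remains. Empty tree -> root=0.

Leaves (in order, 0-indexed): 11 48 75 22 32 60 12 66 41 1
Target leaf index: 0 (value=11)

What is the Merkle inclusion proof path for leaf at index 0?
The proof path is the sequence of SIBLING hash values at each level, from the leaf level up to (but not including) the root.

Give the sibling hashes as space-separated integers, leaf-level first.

Answer: 48 353 149 446

Derivation:
L0 (leaves): [11, 48, 75, 22, 32, 60, 12, 66, 41, 1], target index=0
L1: h(11,48)=(11*31+48)%997=389 [pair 0] h(75,22)=(75*31+22)%997=353 [pair 1] h(32,60)=(32*31+60)%997=55 [pair 2] h(12,66)=(12*31+66)%997=438 [pair 3] h(41,1)=(41*31+1)%997=275 [pair 4] -> [389, 353, 55, 438, 275]
  Sibling for proof at L0: 48
L2: h(389,353)=(389*31+353)%997=448 [pair 0] h(55,438)=(55*31+438)%997=149 [pair 1] h(275,275)=(275*31+275)%997=824 [pair 2] -> [448, 149, 824]
  Sibling for proof at L1: 353
L3: h(448,149)=(448*31+149)%997=79 [pair 0] h(824,824)=(824*31+824)%997=446 [pair 1] -> [79, 446]
  Sibling for proof at L2: 149
L4: h(79,446)=(79*31+446)%997=901 [pair 0] -> [901]
  Sibling for proof at L3: 446
Root: 901
Proof path (sibling hashes from leaf to root): [48, 353, 149, 446]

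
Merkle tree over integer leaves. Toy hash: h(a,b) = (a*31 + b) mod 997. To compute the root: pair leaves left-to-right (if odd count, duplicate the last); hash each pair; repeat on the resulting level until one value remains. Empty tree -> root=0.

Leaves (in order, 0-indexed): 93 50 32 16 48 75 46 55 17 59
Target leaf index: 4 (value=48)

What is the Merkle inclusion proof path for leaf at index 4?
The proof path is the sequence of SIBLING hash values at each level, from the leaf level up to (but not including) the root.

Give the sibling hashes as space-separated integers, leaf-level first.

L0 (leaves): [93, 50, 32, 16, 48, 75, 46, 55, 17, 59], target index=4
L1: h(93,50)=(93*31+50)%997=939 [pair 0] h(32,16)=(32*31+16)%997=11 [pair 1] h(48,75)=(48*31+75)%997=566 [pair 2] h(46,55)=(46*31+55)%997=484 [pair 3] h(17,59)=(17*31+59)%997=586 [pair 4] -> [939, 11, 566, 484, 586]
  Sibling for proof at L0: 75
L2: h(939,11)=(939*31+11)%997=207 [pair 0] h(566,484)=(566*31+484)%997=84 [pair 1] h(586,586)=(586*31+586)%997=806 [pair 2] -> [207, 84, 806]
  Sibling for proof at L1: 484
L3: h(207,84)=(207*31+84)%997=519 [pair 0] h(806,806)=(806*31+806)%997=867 [pair 1] -> [519, 867]
  Sibling for proof at L2: 207
L4: h(519,867)=(519*31+867)%997=7 [pair 0] -> [7]
  Sibling for proof at L3: 867
Root: 7
Proof path (sibling hashes from leaf to root): [75, 484, 207, 867]

Answer: 75 484 207 867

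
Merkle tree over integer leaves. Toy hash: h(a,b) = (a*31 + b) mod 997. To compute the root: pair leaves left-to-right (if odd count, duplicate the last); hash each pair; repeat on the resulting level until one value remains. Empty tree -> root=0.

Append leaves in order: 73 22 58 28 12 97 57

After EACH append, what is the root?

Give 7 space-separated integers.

Answer: 73 291 907 877 592 321 679

Derivation:
After append 73 (leaves=[73]):
  L0: [73]
  root=73
After append 22 (leaves=[73, 22]):
  L0: [73, 22]
  L1: h(73,22)=(73*31+22)%997=291 -> [291]
  root=291
After append 58 (leaves=[73, 22, 58]):
  L0: [73, 22, 58]
  L1: h(73,22)=(73*31+22)%997=291 h(58,58)=(58*31+58)%997=859 -> [291, 859]
  L2: h(291,859)=(291*31+859)%997=907 -> [907]
  root=907
After append 28 (leaves=[73, 22, 58, 28]):
  L0: [73, 22, 58, 28]
  L1: h(73,22)=(73*31+22)%997=291 h(58,28)=(58*31+28)%997=829 -> [291, 829]
  L2: h(291,829)=(291*31+829)%997=877 -> [877]
  root=877
After append 12 (leaves=[73, 22, 58, 28, 12]):
  L0: [73, 22, 58, 28, 12]
  L1: h(73,22)=(73*31+22)%997=291 h(58,28)=(58*31+28)%997=829 h(12,12)=(12*31+12)%997=384 -> [291, 829, 384]
  L2: h(291,829)=(291*31+829)%997=877 h(384,384)=(384*31+384)%997=324 -> [877, 324]
  L3: h(877,324)=(877*31+324)%997=592 -> [592]
  root=592
After append 97 (leaves=[73, 22, 58, 28, 12, 97]):
  L0: [73, 22, 58, 28, 12, 97]
  L1: h(73,22)=(73*31+22)%997=291 h(58,28)=(58*31+28)%997=829 h(12,97)=(12*31+97)%997=469 -> [291, 829, 469]
  L2: h(291,829)=(291*31+829)%997=877 h(469,469)=(469*31+469)%997=53 -> [877, 53]
  L3: h(877,53)=(877*31+53)%997=321 -> [321]
  root=321
After append 57 (leaves=[73, 22, 58, 28, 12, 97, 57]):
  L0: [73, 22, 58, 28, 12, 97, 57]
  L1: h(73,22)=(73*31+22)%997=291 h(58,28)=(58*31+28)%997=829 h(12,97)=(12*31+97)%997=469 h(57,57)=(57*31+57)%997=827 -> [291, 829, 469, 827]
  L2: h(291,829)=(291*31+829)%997=877 h(469,827)=(469*31+827)%997=411 -> [877, 411]
  L3: h(877,411)=(877*31+411)%997=679 -> [679]
  root=679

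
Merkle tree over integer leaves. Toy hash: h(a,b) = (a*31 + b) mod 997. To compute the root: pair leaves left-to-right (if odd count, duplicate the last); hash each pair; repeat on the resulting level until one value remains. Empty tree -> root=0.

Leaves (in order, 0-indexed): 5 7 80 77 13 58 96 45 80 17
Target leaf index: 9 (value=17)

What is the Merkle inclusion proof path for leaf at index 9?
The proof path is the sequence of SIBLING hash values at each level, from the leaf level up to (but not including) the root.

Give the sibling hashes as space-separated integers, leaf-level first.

L0 (leaves): [5, 7, 80, 77, 13, 58, 96, 45, 80, 17], target index=9
L1: h(5,7)=(5*31+7)%997=162 [pair 0] h(80,77)=(80*31+77)%997=563 [pair 1] h(13,58)=(13*31+58)%997=461 [pair 2] h(96,45)=(96*31+45)%997=30 [pair 3] h(80,17)=(80*31+17)%997=503 [pair 4] -> [162, 563, 461, 30, 503]
  Sibling for proof at L0: 80
L2: h(162,563)=(162*31+563)%997=600 [pair 0] h(461,30)=(461*31+30)%997=363 [pair 1] h(503,503)=(503*31+503)%997=144 [pair 2] -> [600, 363, 144]
  Sibling for proof at L1: 503
L3: h(600,363)=(600*31+363)%997=20 [pair 0] h(144,144)=(144*31+144)%997=620 [pair 1] -> [20, 620]
  Sibling for proof at L2: 144
L4: h(20,620)=(20*31+620)%997=243 [pair 0] -> [243]
  Sibling for proof at L3: 20
Root: 243
Proof path (sibling hashes from leaf to root): [80, 503, 144, 20]

Answer: 80 503 144 20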